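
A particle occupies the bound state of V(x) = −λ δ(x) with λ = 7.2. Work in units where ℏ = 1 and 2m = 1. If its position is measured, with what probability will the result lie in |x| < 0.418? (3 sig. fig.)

P = 0.951

The normalised bound state is ψ = √κ e^{−κ|x|} with κ = mλ/ℏ² = 3.600.
P(|x| < d) = ∫_{−d}^{d} κ e^{−2κ|x|} dx = 1 − e^{−2κd} = 1 − e^{−3.010} = 0.9507.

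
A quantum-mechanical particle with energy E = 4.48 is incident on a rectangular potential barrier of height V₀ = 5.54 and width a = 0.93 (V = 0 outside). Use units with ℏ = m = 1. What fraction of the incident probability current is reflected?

R = 0.841

Since E < V₀ the interior solution is evanescent with decay constant κ = √(2m(V₀ − E))/ℏ = 1.456.
κa = 1.354, sinh(κa) = 1.808.
The exact tunnelling result is T⁻¹ = 1 + V₀² sinh²(κa) / [4E(V₀ − E)] = 6.279, so T = 0.159.
R = 1 − T = 0.841.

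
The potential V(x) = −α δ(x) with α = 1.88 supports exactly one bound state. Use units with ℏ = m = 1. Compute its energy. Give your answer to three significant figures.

For x ≠ 0 the bound state is ψ ∝ e^{−κ|x|}; integrating the TISE across the delta gives the cusp condition 2κ = 2mα/ℏ², so κ = 1.880.
Then E = −ℏ²κ²/(2m) = −mα²/(2ℏ²) = -1.767.

E = -1.77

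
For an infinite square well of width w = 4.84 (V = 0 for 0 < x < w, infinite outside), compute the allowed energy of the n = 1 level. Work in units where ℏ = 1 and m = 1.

E = 0.211

Requiring ψ(0) = ψ(w) = 0 quantises k = nπ/w, hence E_n = ℏ²k²/2m = n²π²ℏ²/(2mw²).
E_1 = 1² × π² / (2 × 1 × 4.84²) = 0.2107.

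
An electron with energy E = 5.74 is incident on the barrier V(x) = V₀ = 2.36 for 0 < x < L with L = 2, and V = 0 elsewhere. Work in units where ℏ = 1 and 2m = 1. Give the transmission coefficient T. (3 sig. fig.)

T = 0.982

Above the barrier the interior wavenumber is k₂ = √(2m(E − V₀))/ℏ = 1.838, giving phase k₂L = 3.677.
Matching at both interfaces gives T⁻¹ = 1 + V₀² sin²(k₂L) / [4E(E − V₀)] = 1.019, hence T = 0.982.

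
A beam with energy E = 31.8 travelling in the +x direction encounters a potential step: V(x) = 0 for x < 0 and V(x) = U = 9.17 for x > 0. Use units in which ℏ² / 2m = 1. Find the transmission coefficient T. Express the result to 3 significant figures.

T = 0.993

The wavenumbers are k₁ = √(2mE)/ℏ = 5.639 on the left and k₂ = √(2m(E − U))/ℏ = 4.757 on the right.
Matching ψ and ψ′ at x = 0 gives r = (k₁ − k₂)/(k₁ + k₂), so R = r² = 0.007198 and T = 1 − R = 0.9928.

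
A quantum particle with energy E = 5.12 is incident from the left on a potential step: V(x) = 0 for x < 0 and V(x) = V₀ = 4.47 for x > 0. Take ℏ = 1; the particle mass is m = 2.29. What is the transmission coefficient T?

T = 0.775

On each side the TISE gives plane waves with k = √(2m(E − V))/ℏ: k₁ = √(2·2.29·5.12) = 4.842, k₂ = √(2·2.29·0.65) = 1.725.
Matching ψ and ψ′ at x = 0 gives r = (k₁ − k₂)/(k₁ + k₂), so R = r² = 0.2252 and T = 1 − R = 0.7748.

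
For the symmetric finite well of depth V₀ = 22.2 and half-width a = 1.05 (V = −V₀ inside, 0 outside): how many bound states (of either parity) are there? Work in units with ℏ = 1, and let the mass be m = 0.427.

Define the well-strength parameter z₀ = (a/ℏ)√(2mV₀) = 1.05 × √(2·0.427·22.2) = 4.572.
The even/odd transcendental equations gain one root per π/2 in z₀, giving N = 1 + ⌊2z₀/π⌋ = 1 + ⌊2.911⌋ = 3.

N = 3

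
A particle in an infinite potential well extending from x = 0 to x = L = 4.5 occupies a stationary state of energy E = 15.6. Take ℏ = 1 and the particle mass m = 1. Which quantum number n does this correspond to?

From E_n = n²π²ℏ²/(2mL²) invert to n = √(2mL²E)/(πℏ).
n = (4.5/π) × √(2 × 1 × 15.6) = 8.001 → n = 8.

n = 8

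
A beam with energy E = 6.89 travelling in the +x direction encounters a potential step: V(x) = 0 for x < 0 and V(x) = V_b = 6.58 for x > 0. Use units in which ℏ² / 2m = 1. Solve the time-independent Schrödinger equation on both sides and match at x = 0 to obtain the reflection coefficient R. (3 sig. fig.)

On each side the TISE gives plane waves with k = √(2m(E − V))/ℏ: k₁ = √(2·½·6.89) = 2.625, k₂ = √(2·½·0.31) = 0.5568.
Continuity of ψ and ψ′ at the step yields the reflection amplitude r = (k₁ − k₂)/(k₁ + k₂) = 0.6500; thus R = |r|² = 0.4225, T = 0.5775.

R = 0.423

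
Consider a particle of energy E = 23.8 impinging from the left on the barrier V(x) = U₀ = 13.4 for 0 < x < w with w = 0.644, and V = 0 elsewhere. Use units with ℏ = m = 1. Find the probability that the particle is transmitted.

E > U₀: inside the barrier k₂ = √(2m(E − U₀))/ℏ = 4.561, k₂w = 2.937.
T = [1 + U₀² sin²(k₂w) / (4E(E − U₀))]⁻¹ = 1/1.007 = 0.993.

T = 0.993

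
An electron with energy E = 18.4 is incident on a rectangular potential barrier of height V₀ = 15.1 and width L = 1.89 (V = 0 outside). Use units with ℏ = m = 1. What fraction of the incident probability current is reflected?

E > V₀: inside the barrier k₂ = √(2m(E − V₀))/ℏ = 2.569, k₂L = 4.855.
T = [1 + V₀² sin²(k₂L) / (4E(E − V₀))]⁻¹ = 1/1.920 = 0.521.
R = 1 − T = 0.479.

R = 0.479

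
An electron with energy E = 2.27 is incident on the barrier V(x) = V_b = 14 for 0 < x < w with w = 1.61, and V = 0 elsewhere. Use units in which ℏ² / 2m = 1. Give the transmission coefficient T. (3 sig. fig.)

E < V_b: inside the barrier ψ ∝ e^{±κx} with κ = √(2m(V_b − E))/ℏ = 3.425.
κw = 5.514, sinh(κw) = 124.1.
Matching ψ, ψ′ at both faces gives T = [1 + V_b² sinh²(κw) / (4E(V_b − E))]⁻¹ = 1/28330 = 0.0000353.

T = 0.0000353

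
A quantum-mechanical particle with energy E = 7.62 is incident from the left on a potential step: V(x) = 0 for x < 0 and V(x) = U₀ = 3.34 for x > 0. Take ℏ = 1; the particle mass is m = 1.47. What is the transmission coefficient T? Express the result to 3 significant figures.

T = 0.979

The wavenumbers are k₁ = √(2mE)/ℏ = 4.733 on the left and k₂ = √(2m(E − U₀))/ℏ = 3.547 on the right.
Continuity of ψ and ψ′ at the step yields the reflection amplitude r = (k₁ − k₂)/(k₁ + k₂) = 0.1432; thus R = |r|² = 0.02051, T = 0.9795.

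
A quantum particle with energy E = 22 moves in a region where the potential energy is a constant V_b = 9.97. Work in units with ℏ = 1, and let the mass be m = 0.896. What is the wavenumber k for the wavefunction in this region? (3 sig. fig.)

With E > V_b the solution is oscillatory, ψ ∝ e^{±ikx} with k = √(2m(E − V_b))/ℏ.
k = √(2 × 0.896 × 12.03) = 4.643.

k = 4.64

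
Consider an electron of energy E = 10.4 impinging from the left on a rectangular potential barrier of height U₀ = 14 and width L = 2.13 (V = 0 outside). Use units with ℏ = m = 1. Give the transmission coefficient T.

Since E < U₀ the interior solution is evanescent with decay constant κ = √(2m(U₀ − E))/ℏ = 2.683.
κL = 5.715, sinh(κL) = 151.7.
Matching ψ, ψ′ at both faces gives T = [1 + U₀² sinh²(κL) / (4E(U₀ − E))]⁻¹ = 1/30140 = 0.0000332.

T = 0.0000332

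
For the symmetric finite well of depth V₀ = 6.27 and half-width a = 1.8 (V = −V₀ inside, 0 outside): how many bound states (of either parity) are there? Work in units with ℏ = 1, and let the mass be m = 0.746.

N = 4

The dimensionless depth is z₀ = a√(2mV₀)/ℏ = 1.8 × √(9.355) = 5.505.
A new bound state (alternating even/odd) appears each time z₀ passes a multiple of π/2, so N = ⌊2z₀/π⌋ + 1 = ⌊3.505⌋ + 1 = 4.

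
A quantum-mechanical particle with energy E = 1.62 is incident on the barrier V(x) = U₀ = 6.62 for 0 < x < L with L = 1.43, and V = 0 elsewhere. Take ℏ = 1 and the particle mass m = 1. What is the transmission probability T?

T = 0.000349

Since E < U₀ the interior solution is evanescent with decay constant κ = √(2m(U₀ − E))/ℏ = 3.162.
κL = 4.522, sinh(κL) = 46.01.
The exact tunnelling result is T⁻¹ = 1 + U₀² sinh²(κL) / [4E(U₀ − E)] = 2864, so T = 0.000349.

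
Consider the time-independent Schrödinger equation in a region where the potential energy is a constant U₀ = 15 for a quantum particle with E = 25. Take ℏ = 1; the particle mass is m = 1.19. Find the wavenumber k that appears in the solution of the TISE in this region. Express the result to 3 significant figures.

k = 4.88

With E > U₀ the solution is oscillatory, ψ ∝ e^{±ikx} with k = √(2m(E − U₀))/ℏ.
k = √(2 × 1.19 × 10) = 4.879.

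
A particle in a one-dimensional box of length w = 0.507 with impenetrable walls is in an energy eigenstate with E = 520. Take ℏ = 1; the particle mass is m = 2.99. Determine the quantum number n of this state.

From E_n = n²π²ℏ²/(2mw²) invert to n = √(2mw²E)/(πℏ).
n = (0.507/π) × √(2 × 2.99 × 520) = 8.999 → n = 9.

n = 9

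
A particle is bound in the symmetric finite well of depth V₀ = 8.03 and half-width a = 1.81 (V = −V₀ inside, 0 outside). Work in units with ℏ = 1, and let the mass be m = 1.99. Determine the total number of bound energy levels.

The dimensionless depth is z₀ = a√(2mV₀)/ℏ = 1.81 × √(31.96) = 10.23.
The even/odd transcendental equations gain one root per π/2 in z₀, giving N = 1 + ⌊2z₀/π⌋ = 1 + ⌊6.514⌋ = 7.

N = 7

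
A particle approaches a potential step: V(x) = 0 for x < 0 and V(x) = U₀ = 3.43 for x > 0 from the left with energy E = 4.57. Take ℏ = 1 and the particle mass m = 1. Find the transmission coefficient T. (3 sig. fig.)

T = 0.889

The wavenumbers are k₁ = √(2mE)/ℏ = 3.023 on the left and k₂ = √(2m(E − U₀))/ℏ = 1.510 on the right.
Continuity of ψ and ψ′ at the step yields the reflection amplitude r = (k₁ − k₂)/(k₁ + k₂) = 0.3338; thus R = |r|² = 0.1114, T = 0.8886.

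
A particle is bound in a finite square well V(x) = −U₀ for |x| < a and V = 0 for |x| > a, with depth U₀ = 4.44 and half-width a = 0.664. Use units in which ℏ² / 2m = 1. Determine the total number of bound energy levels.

N = 1

The dimensionless depth is z₀ = a√(2mU₀)/ℏ = 0.664 × √(4.440) = 1.399.
A new bound state (alternating even/odd) appears each time z₀ passes a multiple of π/2, so N = ⌊2z₀/π⌋ + 1 = ⌊0.8907⌋ + 1 = 1.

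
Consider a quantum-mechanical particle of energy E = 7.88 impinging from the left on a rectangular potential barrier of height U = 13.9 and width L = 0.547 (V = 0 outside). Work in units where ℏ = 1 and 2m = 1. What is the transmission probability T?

Since E < U the interior solution is evanescent with decay constant κ = √(2m(U − E))/ℏ = 2.454.
κL = 1.342, sinh(κL) = 1.783.
The exact tunnelling result is T⁻¹ = 1 + U² sinh²(κL) / [4E(U − E)] = 4.237, so T = 0.236.

T = 0.236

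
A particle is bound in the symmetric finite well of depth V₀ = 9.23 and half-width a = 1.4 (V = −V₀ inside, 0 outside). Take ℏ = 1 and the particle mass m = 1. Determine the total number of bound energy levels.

N = 4

Define the well-strength parameter z₀ = (a/ℏ)√(2mV₀) = 1.4 × √(2·1·9.23) = 6.015.
The even/odd transcendental equations gain one root per π/2 in z₀, giving N = 1 + ⌊2z₀/π⌋ = 1 + ⌊3.829⌋ = 4.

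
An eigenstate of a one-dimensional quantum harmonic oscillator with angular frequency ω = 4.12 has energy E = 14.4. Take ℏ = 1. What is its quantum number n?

n = 3

Invert E_n = (n + ½)ℏω: n = E/ℏω − ½ = 2.995, so n = 3.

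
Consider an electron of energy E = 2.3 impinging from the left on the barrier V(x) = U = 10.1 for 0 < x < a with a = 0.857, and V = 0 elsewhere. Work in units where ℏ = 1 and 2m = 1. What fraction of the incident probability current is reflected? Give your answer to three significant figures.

E < U: inside the barrier ψ ∝ e^{±κx} with κ = √(2m(U − E))/ℏ = 2.793.
κa = 2.393, sinh(κa) = 5.430.
Matching ψ, ψ′ at both faces gives T = [1 + U² sinh²(κa) / (4E(U − E))]⁻¹ = 1/42.92 = 0.0233.
R = 1 − T = 0.977.

R = 0.977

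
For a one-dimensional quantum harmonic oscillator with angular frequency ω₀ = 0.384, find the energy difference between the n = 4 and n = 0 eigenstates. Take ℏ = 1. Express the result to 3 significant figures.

ΔE = 1.54

E_n = ℏω₀(n + ½), so ΔE = (4 − 0) ℏω₀ = 4 × 0.384 = 1.536.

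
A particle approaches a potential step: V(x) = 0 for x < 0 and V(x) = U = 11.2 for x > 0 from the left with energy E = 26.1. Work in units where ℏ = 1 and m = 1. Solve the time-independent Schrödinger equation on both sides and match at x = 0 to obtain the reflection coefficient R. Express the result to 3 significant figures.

The wavenumbers are k₁ = √(2mE)/ℏ = 7.225 on the left and k₂ = √(2m(E − U))/ℏ = 5.459 on the right.
Matching ψ and ψ′ at x = 0 gives r = (k₁ − k₂)/(k₁ + k₂), so R = r² = 0.01939 and T = 1 − R = 0.9806.

R = 0.0194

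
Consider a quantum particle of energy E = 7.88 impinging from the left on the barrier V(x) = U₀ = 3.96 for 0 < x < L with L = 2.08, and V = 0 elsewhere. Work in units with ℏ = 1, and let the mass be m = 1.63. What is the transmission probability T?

Above the barrier the interior wavenumber is k₂ = √(2m(E − U₀))/ℏ = 3.575, giving phase k₂L = 7.436.
T = [1 + U₀² sin²(k₂L) / (4E(E − U₀))]⁻¹ = 1/1.106 = 0.904.

T = 0.904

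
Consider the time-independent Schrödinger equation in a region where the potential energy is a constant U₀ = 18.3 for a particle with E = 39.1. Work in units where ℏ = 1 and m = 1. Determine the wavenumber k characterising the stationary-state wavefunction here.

k = 6.45

With E > U₀ the solution is oscillatory, ψ ∝ e^{±ikx} with k = √(2m(E − U₀))/ℏ.
k = √(2 × 1 × 20.8) = 6.450.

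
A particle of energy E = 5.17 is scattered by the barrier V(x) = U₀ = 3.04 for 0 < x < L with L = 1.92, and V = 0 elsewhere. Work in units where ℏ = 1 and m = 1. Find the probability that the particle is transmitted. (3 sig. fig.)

E > U₀: inside the barrier k₂ = √(2m(E − U₀))/ℏ = 2.064, k₂L = 3.963.
Matching at both interfaces gives T⁻¹ = 1 + U₀² sin²(k₂L) / [4E(E − U₀)] = 1.112, hence T = 0.899.

T = 0.899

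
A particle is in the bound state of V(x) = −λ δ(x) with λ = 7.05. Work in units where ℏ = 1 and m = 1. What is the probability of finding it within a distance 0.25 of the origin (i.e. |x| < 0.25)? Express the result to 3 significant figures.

P = 0.971

The normalised bound state is ψ = √κ e^{−κ|x|} with κ = mλ/ℏ² = 7.050.
P(|x| < d) = ∫_{−d}^{d} κ e^{−2κ|x|} dx = 1 − e^{−2κd} = 1 − e^{−3.525} = 0.9705.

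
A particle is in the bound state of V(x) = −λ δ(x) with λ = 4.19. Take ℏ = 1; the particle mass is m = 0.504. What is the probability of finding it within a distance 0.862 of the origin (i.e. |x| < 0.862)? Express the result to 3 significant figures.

The normalised bound state is ψ = √κ e^{−κ|x|} with κ = mλ/ℏ² = 2.112.
P(|x| < d) = ∫_{−d}^{d} κ e^{−2κ|x|} dx = 1 − e^{−2κd} = 1 − e^{−3.641} = 0.9738.

P = 0.974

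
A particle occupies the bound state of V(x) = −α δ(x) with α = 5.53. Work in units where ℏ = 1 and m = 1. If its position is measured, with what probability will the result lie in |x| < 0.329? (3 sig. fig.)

The normalised bound state is ψ = √κ e^{−κ|x|} with κ = mα/ℏ² = 5.530.
P(|x| < d) = ∫_{−d}^{d} κ e^{−2κ|x|} dx = 1 − e^{−2κd} = 1 − e^{−3.639} = 0.9737.

P = 0.974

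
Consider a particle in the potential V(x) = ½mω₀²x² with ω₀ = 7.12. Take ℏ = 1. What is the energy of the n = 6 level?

The oscillator eigenvalues are E_n = ℏω₀(n + ½), so E_6 = 7.12 × 6.5 = 46.28.

E = 46.3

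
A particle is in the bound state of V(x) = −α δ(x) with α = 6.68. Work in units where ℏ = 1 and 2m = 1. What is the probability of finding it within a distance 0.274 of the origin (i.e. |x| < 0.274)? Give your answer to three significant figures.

The normalised bound state is ψ = √κ e^{−κ|x|} with κ = mα/ℏ² = 3.340.
P(|x| < d) = ∫_{−d}^{d} κ e^{−2κ|x|} dx = 1 − e^{−2κd} = 1 − e^{−1.830} = 0.8396.

P = 0.840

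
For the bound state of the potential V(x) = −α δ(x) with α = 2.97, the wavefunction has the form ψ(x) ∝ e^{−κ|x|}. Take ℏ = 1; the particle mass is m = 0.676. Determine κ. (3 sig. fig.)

κ = 2.01

Integrate −(ℏ²/2m)ψ'' − αδ(x)ψ = Eψ from −ε to +ε: the ψ'' term gives ψ'(0⁺) − ψ'(0⁻) and the δ term gives −(2mα/ℏ²)ψ(0).
With ψ ∝ e^{−κ|x|} this yields −2κ = −2mα/ℏ², so κ = mα/ℏ² = 2.008.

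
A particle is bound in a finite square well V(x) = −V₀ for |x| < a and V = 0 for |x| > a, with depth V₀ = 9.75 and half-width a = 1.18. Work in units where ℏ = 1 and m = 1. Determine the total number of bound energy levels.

Define the well-strength parameter z₀ = (a/ℏ)√(2mV₀) = 1.18 × √(2·1·9.75) = 5.211.
The even/odd transcendental equations gain one root per π/2 in z₀, giving N = 1 + ⌊2z₀/π⌋ = 1 + ⌊3.317⌋ = 4.

N = 4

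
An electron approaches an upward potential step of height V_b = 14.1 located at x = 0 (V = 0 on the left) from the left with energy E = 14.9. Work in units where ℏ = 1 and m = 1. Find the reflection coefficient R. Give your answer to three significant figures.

On each side the TISE gives plane waves with k = √(2m(E − V))/ℏ: k₁ = √(2·1·14.9) = 5.459, k₂ = √(2·1·0.8) = 1.265.
Continuity of ψ and ψ′ at the step yields the reflection amplitude r = (k₁ − k₂)/(k₁ + k₂) = 0.6238; thus R = |r|² = 0.3891, T = 0.6109.

R = 0.389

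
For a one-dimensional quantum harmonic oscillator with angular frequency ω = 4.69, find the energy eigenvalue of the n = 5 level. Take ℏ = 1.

Using E_n = (n + ½)ℏω: E_5 = 5.5 × 4.69 = 25.80.

E = 25.8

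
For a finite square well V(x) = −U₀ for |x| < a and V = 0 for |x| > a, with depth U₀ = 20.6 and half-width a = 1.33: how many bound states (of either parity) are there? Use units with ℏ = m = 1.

N = 6

Define the well-strength parameter z₀ = (a/ℏ)√(2mU₀) = 1.33 × √(2·1·20.6) = 8.537.
A new bound state (alternating even/odd) appears each time z₀ passes a multiple of π/2, so N = ⌊2z₀/π⌋ + 1 = ⌊5.435⌋ + 1 = 6.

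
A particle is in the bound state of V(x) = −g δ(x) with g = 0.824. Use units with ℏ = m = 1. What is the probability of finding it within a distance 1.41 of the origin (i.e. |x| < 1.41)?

The normalised bound state is ψ = √κ e^{−κ|x|} with κ = mg/ℏ² = 0.8240.
P(|x| < d) = ∫_{−d}^{d} κ e^{−2κ|x|} dx = 1 − e^{−2κd} = 1 − e^{−2.324} = 0.9021.

P = 0.902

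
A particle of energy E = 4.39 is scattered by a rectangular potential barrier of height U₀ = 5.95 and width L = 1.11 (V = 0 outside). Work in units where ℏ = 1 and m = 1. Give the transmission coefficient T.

T = 0.0600

E < U₀: inside the barrier ψ ∝ e^{±κx} with κ = √(2m(U₀ − E))/ℏ = 1.766.
κL = 1.961, sinh(κL) = 3.482.
Matching ψ, ψ′ at both faces gives T = [1 + U₀² sinh²(κL) / (4E(U₀ − E))]⁻¹ = 1/16.67 = 0.0600.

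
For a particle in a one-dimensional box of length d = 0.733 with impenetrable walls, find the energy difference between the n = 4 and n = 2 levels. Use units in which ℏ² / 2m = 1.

E_n = n²π²ℏ²/(2md²), so ΔE = (4² − 2²) π²ℏ²/(2md²).
ΔE = 12 × π² / (2 × 0.5 × 0.733²) = 220.4.

ΔE = 220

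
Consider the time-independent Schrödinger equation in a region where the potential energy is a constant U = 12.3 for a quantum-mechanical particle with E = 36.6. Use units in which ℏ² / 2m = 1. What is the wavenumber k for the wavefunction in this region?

With E > U the solution is oscillatory, ψ ∝ e^{±ikx} with k = √(2m(E − U))/ℏ.
k = √(2 × 0.5 × 24.3) = 4.930.

k = 4.93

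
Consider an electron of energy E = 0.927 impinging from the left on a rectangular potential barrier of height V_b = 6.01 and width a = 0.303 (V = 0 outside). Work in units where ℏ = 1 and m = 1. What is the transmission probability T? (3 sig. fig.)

E < V_b: inside the barrier ψ ∝ e^{±κx} with κ = √(2m(V_b − E))/ℏ = 3.188.
κa = 0.9661, sinh(κa) = 1.124.
Matching ψ, ψ′ at both faces gives T = [1 + V_b² sinh²(κa) / (4E(V_b − E))]⁻¹ = 1/3.419 = 0.292.

T = 0.292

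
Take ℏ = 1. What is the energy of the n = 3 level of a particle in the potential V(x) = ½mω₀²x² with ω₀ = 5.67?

E = 19.8

Using E_n = (n + ½)ℏω₀: E_3 = 3.5 × 5.67 = 19.85.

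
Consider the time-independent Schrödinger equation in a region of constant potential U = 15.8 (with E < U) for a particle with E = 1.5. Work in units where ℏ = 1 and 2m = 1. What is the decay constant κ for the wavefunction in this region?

κ = 3.78

Since E < U the TISE in this region is ψ'' = κ²ψ with κ = √(2m(U − E))/ℏ.
κ = √(2 × 0.5 × 14.3) = 3.782.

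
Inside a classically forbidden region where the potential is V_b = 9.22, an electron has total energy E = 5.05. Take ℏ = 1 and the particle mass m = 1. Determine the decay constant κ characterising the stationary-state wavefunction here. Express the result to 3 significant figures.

κ = 2.89

Since E < V_b the TISE in this region is ψ'' = κ²ψ with κ = √(2m(V_b − E))/ℏ.
κ = √(2 × 1 × 4.17) = 2.888.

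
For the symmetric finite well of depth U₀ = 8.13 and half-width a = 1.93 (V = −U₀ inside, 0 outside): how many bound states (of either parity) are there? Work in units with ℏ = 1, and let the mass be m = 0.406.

The dimensionless depth is z₀ = a√(2mU₀)/ℏ = 1.93 × √(6.602) = 4.959.
A new bound state (alternating even/odd) appears each time z₀ passes a multiple of π/2, so N = ⌊2z₀/π⌋ + 1 = ⌊3.157⌋ + 1 = 4.

N = 4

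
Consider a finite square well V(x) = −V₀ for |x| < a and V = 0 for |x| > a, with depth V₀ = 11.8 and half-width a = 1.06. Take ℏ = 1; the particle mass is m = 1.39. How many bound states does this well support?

N = 4

The dimensionless depth is z₀ = a√(2mV₀)/ℏ = 1.06 × √(32.80) = 6.071.
The even/odd transcendental equations gain one root per π/2 in z₀, giving N = 1 + ⌊2z₀/π⌋ = 1 + ⌊3.865⌋ = 4.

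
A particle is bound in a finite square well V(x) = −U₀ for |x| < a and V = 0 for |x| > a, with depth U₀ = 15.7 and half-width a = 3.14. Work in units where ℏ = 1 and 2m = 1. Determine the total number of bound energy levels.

The dimensionless depth is z₀ = a√(2mU₀)/ℏ = 3.14 × √(15.70) = 12.44.
A new bound state (alternating even/odd) appears each time z₀ passes a multiple of π/2, so N = ⌊2z₀/π⌋ + 1 = ⌊7.921⌋ + 1 = 8.

N = 8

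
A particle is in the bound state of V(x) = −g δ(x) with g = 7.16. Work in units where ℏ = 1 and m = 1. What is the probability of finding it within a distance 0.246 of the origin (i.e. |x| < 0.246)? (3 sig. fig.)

The normalised bound state is ψ = √κ e^{−κ|x|} with κ = mg/ℏ² = 7.160.
P(|x| < d) = ∫_{−d}^{d} κ e^{−2κ|x|} dx = 1 − e^{−2κd} = 1 − e^{−3.523} = 0.9705.

P = 0.970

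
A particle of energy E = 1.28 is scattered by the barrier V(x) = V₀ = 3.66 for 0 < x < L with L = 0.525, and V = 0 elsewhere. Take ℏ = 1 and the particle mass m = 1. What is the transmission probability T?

T = 0.313

E < V₀: inside the barrier ψ ∝ e^{±κx} with κ = √(2m(V₀ − E))/ℏ = 2.182.
κL = 1.145, sinh(κL) = 1.413.
Matching ψ, ψ′ at both faces gives T = [1 + V₀² sinh²(κL) / (4E(V₀ − E))]⁻¹ = 1/3.194 = 0.313.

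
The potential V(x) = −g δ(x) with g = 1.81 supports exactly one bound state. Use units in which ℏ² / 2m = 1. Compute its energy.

E = -0.819

The bound state is ψ(x) = √κ e^{−κ|x|}. The derivative jump ψ'(0⁺) − ψ'(0⁻) = −(2mg/ℏ²)ψ(0) fixes κ = mg/ℏ² = 0.9050.
Then E = −ℏ²κ²/(2m) = −mg²/(2ℏ²) = -0.8190.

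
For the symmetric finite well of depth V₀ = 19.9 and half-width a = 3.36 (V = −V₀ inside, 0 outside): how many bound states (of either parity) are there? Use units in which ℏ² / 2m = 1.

N = 10

Define the well-strength parameter z₀ = (a/ℏ)√(2mV₀) = 3.36 × √(2·0.5·19.9) = 14.99.
The even/odd transcendental equations gain one root per π/2 in z₀, giving N = 1 + ⌊2z₀/π⌋ = 1 + ⌊9.542⌋ = 10.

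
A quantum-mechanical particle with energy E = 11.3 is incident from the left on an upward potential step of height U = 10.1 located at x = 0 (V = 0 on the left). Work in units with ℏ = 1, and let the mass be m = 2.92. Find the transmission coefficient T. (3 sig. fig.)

T = 0.741

On each side the TISE gives plane waves with k = √(2m(E − V))/ℏ: k₁ = √(2·2.92·11.3) = 8.124, k₂ = √(2·2.92·1.2) = 2.647.
Continuity of ψ and ψ′ at the step yields the reflection amplitude r = (k₁ − k₂)/(k₁ + k₂) = 0.5084; thus R = |r|² = 0.2585, T = 0.7415.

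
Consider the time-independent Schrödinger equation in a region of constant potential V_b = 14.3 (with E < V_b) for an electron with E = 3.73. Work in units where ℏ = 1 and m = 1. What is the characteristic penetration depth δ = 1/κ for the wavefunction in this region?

Since E < V_b the TISE in this region is ψ'' = κ²ψ with κ = √(2m(V_b − E))/ℏ.
κ = √(2 × 1 × 10.57) = 4.598. The penetration depth is δ = 1/κ = 0.217.

δ = 0.217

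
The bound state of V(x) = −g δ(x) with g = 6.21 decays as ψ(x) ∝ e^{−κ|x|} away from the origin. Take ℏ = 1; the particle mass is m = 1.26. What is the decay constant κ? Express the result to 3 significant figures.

Integrating the TISE across x = 0 gives the cusp condition ψ'(0⁺) − ψ'(0⁻) = −(2mg/ℏ²)ψ(0).
With ψ ∝ e^{−κ|x|} this yields −2κ = −2mg/ℏ², so κ = mg/ℏ² = 7.825.

κ = 7.82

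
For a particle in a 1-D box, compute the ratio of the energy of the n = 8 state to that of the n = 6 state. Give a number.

E_n = n²π²ℏ²/(2mL²) so the ratio is n₂²/n₁² = 64/36 = 1.77778.

1.77778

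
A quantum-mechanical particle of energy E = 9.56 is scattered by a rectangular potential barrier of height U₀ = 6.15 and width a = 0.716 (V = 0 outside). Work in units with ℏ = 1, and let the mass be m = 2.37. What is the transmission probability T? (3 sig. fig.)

E > U₀: inside the barrier k₂ = √(2m(E − U₀))/ℏ = 4.020, k₂a = 2.879.
T = [1 + U₀² sin²(k₂a) / (4E(E − U₀))]⁻¹ = 1/1.020 = 0.981.

T = 0.981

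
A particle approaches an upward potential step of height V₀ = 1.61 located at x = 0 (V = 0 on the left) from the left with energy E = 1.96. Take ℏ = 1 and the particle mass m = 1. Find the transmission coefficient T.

T = 0.835

The wavenumbers are k₁ = √(2mE)/ℏ = 1.980 on the left and k₂ = √(2m(E − V₀))/ℏ = 0.8367 on the right.
Matching ψ and ψ′ at x = 0 gives r = (k₁ − k₂)/(k₁ + k₂), so R = r² = 0.1648 and T = 1 − R = 0.8352.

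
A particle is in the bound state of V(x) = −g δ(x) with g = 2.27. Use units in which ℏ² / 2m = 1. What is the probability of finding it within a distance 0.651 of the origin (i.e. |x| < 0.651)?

P = 0.772

The normalised bound state is ψ = √κ e^{−κ|x|} with κ = mg/ℏ² = 1.135.
P(|x| < d) = ∫_{−d}^{d} κ e^{−2κ|x|} dx = 1 − e^{−2κd} = 1 − e^{−1.478} = 0.7719.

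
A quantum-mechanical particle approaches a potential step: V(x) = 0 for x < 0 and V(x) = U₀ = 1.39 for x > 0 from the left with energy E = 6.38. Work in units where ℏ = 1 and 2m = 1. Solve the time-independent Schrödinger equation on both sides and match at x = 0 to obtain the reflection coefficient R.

R = 0.00376

On each side the TISE gives plane waves with k = √(2m(E − V))/ℏ: k₁ = √(2·½·6.38) = 2.526, k₂ = √(2·½·4.99) = 2.234.
Continuity of ψ and ψ′ at the step yields the reflection amplitude r = (k₁ − k₂)/(k₁ + k₂) = 0.06136; thus R = |r|² = 0.003765, T = 0.9962.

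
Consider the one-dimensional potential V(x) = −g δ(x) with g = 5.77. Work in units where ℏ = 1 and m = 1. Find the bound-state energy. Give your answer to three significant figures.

For x ≠ 0 the bound state is ψ ∝ e^{−κ|x|}; integrating the TISE across the delta gives the cusp condition 2κ = 2mg/ℏ², so κ = 5.770.
Then E = −ℏ²κ²/(2m) = −mg²/(2ℏ²) = -16.65.

E = -16.6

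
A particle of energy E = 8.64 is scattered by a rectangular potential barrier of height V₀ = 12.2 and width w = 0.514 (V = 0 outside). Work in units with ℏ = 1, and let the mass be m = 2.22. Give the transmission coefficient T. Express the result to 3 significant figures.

E < V₀: inside the barrier ψ ∝ e^{±κx} with κ = √(2m(V₀ − E))/ℏ = 3.976.
κw = 2.044, sinh(κw) = 3.794.
The exact tunnelling result is T⁻¹ = 1 + V₀² sinh²(κw) / [4E(V₀ − E)] = 18.41, so T = 0.0543.

T = 0.0543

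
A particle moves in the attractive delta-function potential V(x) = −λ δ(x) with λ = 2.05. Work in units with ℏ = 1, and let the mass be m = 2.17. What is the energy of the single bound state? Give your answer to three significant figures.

E = -4.56

The bound state is ψ(x) = √κ e^{−κ|x|}. The derivative jump ψ'(0⁺) − ψ'(0⁻) = −(2mλ/ℏ²)ψ(0) fixes κ = mλ/ℏ² = 4.449.
Then E = −ℏ²κ²/(2m) = −mλ²/(2ℏ²) = -4.560.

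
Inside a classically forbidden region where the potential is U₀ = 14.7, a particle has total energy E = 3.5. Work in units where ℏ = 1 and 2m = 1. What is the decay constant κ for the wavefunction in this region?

κ = 3.35

Since E < U₀ the TISE in this region is ψ'' = κ²ψ with κ = √(2m(U₀ − E))/ℏ.
κ = √(2 × 0.5 × 11.2) = 3.347.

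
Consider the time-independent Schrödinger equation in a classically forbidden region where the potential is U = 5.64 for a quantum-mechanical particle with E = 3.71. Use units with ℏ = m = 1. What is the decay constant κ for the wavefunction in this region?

Since E < U the TISE in this region is ψ'' = κ²ψ with κ = √(2m(U − E))/ℏ.
κ = √(2 × 1 × 1.93) = 1.965.

κ = 1.96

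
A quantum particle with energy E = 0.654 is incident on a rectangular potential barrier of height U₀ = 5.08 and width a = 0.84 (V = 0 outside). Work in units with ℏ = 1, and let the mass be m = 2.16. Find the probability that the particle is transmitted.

Since E < U₀ the interior solution is evanescent with decay constant κ = √(2m(U₀ − E))/ℏ = 4.373.
κa = 3.673, sinh(κa) = 19.67.
Matching ψ, ψ′ at both faces gives T = [1 + U₀² sinh²(κa) / (4E(U₀ − E))]⁻¹ = 1/863.6 = 0.00116.

T = 0.00116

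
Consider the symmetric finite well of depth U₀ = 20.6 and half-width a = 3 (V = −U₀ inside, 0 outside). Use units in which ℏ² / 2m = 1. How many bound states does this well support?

Define the well-strength parameter z₀ = (a/ℏ)√(2mU₀) = 3 × √(2·0.5·20.6) = 13.62.
The even/odd transcendental equations gain one root per π/2 in z₀, giving N = 1 + ⌊2z₀/π⌋ = 1 + ⌊8.668⌋ = 9.

N = 9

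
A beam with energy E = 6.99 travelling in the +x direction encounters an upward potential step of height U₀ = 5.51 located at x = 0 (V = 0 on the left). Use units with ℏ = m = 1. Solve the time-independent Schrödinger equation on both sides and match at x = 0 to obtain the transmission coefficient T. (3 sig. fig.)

The wavenumbers are k₁ = √(2mE)/ℏ = 3.739 on the left and k₂ = √(2m(E − U₀))/ℏ = 1.720 on the right.
Matching ψ and ψ′ at x = 0 gives r = (k₁ − k₂)/(k₁ + k₂), so R = r² = 0.1367 and T = 1 − R = 0.8633.

T = 0.863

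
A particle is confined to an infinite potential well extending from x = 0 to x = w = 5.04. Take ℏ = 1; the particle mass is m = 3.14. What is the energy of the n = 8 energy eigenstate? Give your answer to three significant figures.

Requiring ψ(0) = ψ(w) = 0 quantises k = nπ/w, hence E_n = ℏ²k²/2m = n²π²ℏ²/(2mw²).
E_8 = 8² × π² / (2 × 3.14 × 5.04²) = 3.960.

E = 3.96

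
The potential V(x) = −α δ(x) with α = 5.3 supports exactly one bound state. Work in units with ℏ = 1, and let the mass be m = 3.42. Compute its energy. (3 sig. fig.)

For x ≠ 0 the bound state is ψ ∝ e^{−κ|x|}; integrating the TISE across the delta gives the cusp condition 2κ = 2mα/ℏ², so κ = 18.13.
Then E = −ℏ²κ²/(2m) = −mα²/(2ℏ²) = -48.03.

E = -48.0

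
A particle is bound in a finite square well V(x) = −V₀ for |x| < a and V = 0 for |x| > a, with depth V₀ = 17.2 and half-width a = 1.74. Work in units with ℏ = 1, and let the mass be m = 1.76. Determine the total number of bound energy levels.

The dimensionless depth is z₀ = a√(2mV₀)/ℏ = 1.74 × √(60.54) = 13.54.
A new bound state (alternating even/odd) appears each time z₀ passes a multiple of π/2, so N = ⌊2z₀/π⌋ + 1 = ⌊8.619⌋ + 1 = 9.

N = 9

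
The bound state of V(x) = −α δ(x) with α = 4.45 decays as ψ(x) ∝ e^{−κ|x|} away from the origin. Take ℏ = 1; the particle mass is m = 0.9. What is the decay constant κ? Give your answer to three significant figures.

κ = 4.01

Integrate −(ℏ²/2m)ψ'' − αδ(x)ψ = Eψ from −ε to +ε: the ψ'' term gives ψ'(0⁺) − ψ'(0⁻) and the δ term gives −(2mα/ℏ²)ψ(0).
With ψ ∝ e^{−κ|x|} this yields −2κ = −2mα/ℏ², so κ = mα/ℏ² = 4.005.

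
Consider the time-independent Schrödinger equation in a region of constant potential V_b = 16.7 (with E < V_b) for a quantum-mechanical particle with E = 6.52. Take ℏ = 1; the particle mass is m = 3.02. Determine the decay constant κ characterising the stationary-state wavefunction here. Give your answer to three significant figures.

Since E < V_b the TISE in this region is ψ'' = κ²ψ with κ = √(2m(V_b − E))/ℏ.
κ = √(2 × 3.02 × 10.18) = 7.841.

κ = 7.84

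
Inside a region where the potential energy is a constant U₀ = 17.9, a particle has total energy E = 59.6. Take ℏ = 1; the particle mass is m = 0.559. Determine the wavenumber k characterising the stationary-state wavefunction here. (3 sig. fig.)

With E > U₀ the solution is oscillatory, ψ ∝ e^{±ikx} with k = √(2m(E − U₀))/ℏ.
k = √(2 × 0.559 × 41.7) = 6.828.

k = 6.83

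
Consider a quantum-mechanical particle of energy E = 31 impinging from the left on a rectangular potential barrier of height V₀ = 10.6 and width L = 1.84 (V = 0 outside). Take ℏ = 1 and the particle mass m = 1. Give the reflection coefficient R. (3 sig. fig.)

R = 0.0229

Above the barrier the interior wavenumber is k₂ = √(2m(E − V₀))/ℏ = 6.387, giving phase k₂L = 11.75.
Matching at both interfaces gives T⁻¹ = 1 + V₀² sin²(k₂L) / [4E(E − V₀)] = 1.023, hence T = 0.977.
R = 1 − T = 0.0229.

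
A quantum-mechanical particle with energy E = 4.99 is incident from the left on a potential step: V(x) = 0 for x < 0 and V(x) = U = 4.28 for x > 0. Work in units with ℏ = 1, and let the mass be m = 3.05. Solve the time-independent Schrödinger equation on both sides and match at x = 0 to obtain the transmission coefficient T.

On each side the TISE gives plane waves with k = √(2m(E − V))/ℏ: k₁ = √(2·3.05·4.99) = 5.517, k₂ = √(2·3.05·0.71) = 2.081.
Matching ψ and ψ′ at x = 0 gives r = (k₁ − k₂)/(k₁ + k₂), so R = r² = 0.2045 and T = 1 − R = 0.7955.

T = 0.796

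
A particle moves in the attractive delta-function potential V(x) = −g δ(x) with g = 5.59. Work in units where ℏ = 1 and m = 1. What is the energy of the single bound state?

The bound state is ψ(x) = √κ e^{−κ|x|}. The derivative jump ψ'(0⁺) − ψ'(0⁻) = −(2mg/ℏ²)ψ(0) fixes κ = mg/ℏ² = 5.590.
Then E = −ℏ²κ²/(2m) = −mg²/(2ℏ²) = -15.62.

E = -15.6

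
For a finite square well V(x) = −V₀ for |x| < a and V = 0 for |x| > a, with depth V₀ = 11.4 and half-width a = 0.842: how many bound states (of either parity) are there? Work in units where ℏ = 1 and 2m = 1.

Define the well-strength parameter z₀ = (a/ℏ)√(2mV₀) = 0.842 × √(2·0.5·11.4) = 2.843.
A new bound state (alternating even/odd) appears each time z₀ passes a multiple of π/2, so N = ⌊2z₀/π⌋ + 1 = ⌊1.810⌋ + 1 = 2.

N = 2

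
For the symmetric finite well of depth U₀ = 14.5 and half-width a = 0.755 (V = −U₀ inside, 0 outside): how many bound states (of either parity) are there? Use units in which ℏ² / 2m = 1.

The dimensionless depth is z₀ = a√(2mU₀)/ℏ = 0.755 × √(14.50) = 2.875.
A new bound state (alternating even/odd) appears each time z₀ passes a multiple of π/2, so N = ⌊2z₀/π⌋ + 1 = ⌊1.830⌋ + 1 = 2.

N = 2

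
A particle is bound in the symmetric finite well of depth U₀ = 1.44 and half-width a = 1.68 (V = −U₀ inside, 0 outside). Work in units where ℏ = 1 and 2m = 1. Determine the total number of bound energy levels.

N = 2

Define the well-strength parameter z₀ = (a/ℏ)√(2mU₀) = 1.68 × √(2·0.5·1.44) = 2.016.
The even/odd transcendental equations gain one root per π/2 in z₀, giving N = 1 + ⌊2z₀/π⌋ = 1 + ⌊1.283⌋ = 2.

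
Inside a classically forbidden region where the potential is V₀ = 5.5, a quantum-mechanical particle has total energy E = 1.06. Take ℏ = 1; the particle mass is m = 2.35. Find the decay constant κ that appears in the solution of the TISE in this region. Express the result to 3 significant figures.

κ = 4.57

Since E < V₀ the TISE in this region is ψ'' = κ²ψ with κ = √(2m(V₀ − E))/ℏ.
κ = √(2 × 2.35 × 4.44) = 4.568.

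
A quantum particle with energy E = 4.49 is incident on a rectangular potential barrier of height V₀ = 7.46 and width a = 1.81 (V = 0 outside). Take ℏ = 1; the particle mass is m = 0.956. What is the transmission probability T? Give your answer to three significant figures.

Since E < V₀ the interior solution is evanescent with decay constant κ = √(2m(V₀ − E))/ℏ = 2.383.
κa = 4.313, sinh(κa) = 37.33.
The exact tunnelling result is T⁻¹ = 1 + V₀² sinh²(κa) / [4E(V₀ − E)] = 1455, so T = 0.000687.

T = 0.000687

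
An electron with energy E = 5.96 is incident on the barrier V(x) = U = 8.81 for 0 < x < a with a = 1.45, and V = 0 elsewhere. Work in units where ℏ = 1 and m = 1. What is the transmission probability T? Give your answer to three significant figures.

Since E < U the interior solution is evanescent with decay constant κ = √(2m(U − E))/ℏ = 2.387.
κa = 3.462, sinh(κa) = 15.92.
Matching ψ, ψ′ at both faces gives T = [1 + U² sinh²(κa) / (4E(U − E))]⁻¹ = 1/290.6 = 0.00344.

T = 0.00344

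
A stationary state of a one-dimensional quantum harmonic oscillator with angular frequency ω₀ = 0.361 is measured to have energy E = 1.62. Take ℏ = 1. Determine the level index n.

E_n = ℏω₀(n + ½) ⇒ n = E/(ℏω₀) − ½ = 1.62/0.361 − 0.5 = 3.988 → n = 4.

n = 4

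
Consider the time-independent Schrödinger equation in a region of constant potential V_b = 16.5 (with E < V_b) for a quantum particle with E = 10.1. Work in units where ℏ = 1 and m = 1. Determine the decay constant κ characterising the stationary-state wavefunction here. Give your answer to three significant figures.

κ = 3.58

Since E < V_b the TISE in this region is ψ'' = κ²ψ with κ = √(2m(V_b − E))/ℏ.
κ = √(2 × 1 × 6.4) = 3.578.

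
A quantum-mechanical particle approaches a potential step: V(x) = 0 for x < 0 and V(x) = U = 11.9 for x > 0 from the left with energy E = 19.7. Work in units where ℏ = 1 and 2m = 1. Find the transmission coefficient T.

The wavenumbers are k₁ = √(2mE)/ℏ = 4.438 on the left and k₂ = √(2m(E − U))/ℏ = 2.793 on the right.
Continuity of ψ and ψ′ at the step yields the reflection amplitude r = (k₁ − k₂)/(k₁ + k₂) = 0.2276; thus R = |r|² = 0.05179, T = 0.9482.

T = 0.948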